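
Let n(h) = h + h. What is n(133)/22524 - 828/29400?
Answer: -112807/6897975 ≈ -0.016354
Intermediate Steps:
n(h) = 2*h
n(133)/22524 - 828/29400 = (2*133)/22524 - 828/29400 = 266*(1/22524) - 828*1/29400 = 133/11262 - 69/2450 = -112807/6897975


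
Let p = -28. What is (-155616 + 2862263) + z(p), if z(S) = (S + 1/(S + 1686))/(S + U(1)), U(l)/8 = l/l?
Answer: 89752460943/33160 ≈ 2.7066e+6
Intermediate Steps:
U(l) = 8 (U(l) = 8*(l/l) = 8*1 = 8)
z(S) = (S + 1/(1686 + S))/(8 + S) (z(S) = (S + 1/(S + 1686))/(S + 8) = (S + 1/(1686 + S))/(8 + S))
(-155616 + 2862263) + z(p) = (-155616 + 2862263) + (1 + (-28)**2 + 1686*(-28))/(13488 + (-28)**2 + 1694*(-28)) = 2706647 + (1 + 784 - 47208)/(13488 + 784 - 47432) = 2706647 - 46423/(-33160) = 2706647 - 1/33160*(-46423) = 2706647 + 46423/33160 = 89752460943/33160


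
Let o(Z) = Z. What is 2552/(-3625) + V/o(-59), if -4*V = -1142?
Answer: -81759/14750 ≈ -5.5430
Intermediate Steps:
V = 571/2 (V = -¼*(-1142) = 571/2 ≈ 285.50)
2552/(-3625) + V/o(-59) = 2552/(-3625) + (571/2)/(-59) = 2552*(-1/3625) + (571/2)*(-1/59) = -88/125 - 571/118 = -81759/14750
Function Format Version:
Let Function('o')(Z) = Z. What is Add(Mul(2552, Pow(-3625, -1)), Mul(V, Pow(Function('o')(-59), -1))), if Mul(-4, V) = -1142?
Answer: Rational(-81759, 14750) ≈ -5.5430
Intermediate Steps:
V = Rational(571, 2) (V = Mul(Rational(-1, 4), -1142) = Rational(571, 2) ≈ 285.50)
Add(Mul(2552, Pow(-3625, -1)), Mul(V, Pow(Function('o')(-59), -1))) = Add(Mul(2552, Pow(-3625, -1)), Mul(Rational(571, 2), Pow(-59, -1))) = Add(Mul(2552, Rational(-1, 3625)), Mul(Rational(571, 2), Rational(-1, 59))) = Add(Rational(-88, 125), Rational(-571, 118)) = Rational(-81759, 14750)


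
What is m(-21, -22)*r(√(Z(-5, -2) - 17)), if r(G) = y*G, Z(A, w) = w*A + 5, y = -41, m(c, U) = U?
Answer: 902*I*√2 ≈ 1275.6*I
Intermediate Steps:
Z(A, w) = 5 + A*w (Z(A, w) = A*w + 5 = 5 + A*w)
r(G) = -41*G
m(-21, -22)*r(√(Z(-5, -2) - 17)) = -(-902)*√((5 - 5*(-2)) - 17) = -(-902)*√((5 + 10) - 17) = -(-902)*√(15 - 17) = -(-902)*√(-2) = -(-902)*I*√2 = 902*I*√2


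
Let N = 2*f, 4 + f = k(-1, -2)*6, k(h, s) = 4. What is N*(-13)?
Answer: -520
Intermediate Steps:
f = 20 (f = -4 + 4*6 = -4 + 24 = 20)
N = 40 (N = 2*20 = 40)
N*(-13) = 40*(-13) = -520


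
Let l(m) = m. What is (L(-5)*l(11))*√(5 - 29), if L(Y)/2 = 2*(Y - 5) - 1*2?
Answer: -968*I*√6 ≈ -2371.1*I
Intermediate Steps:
L(Y) = -24 + 4*Y (L(Y) = 2*(2*(Y - 5) - 1*2) = 2*(2*(-5 + Y) - 2) = 2*((-10 + 2*Y) - 2) = 2*(-12 + 2*Y) = -24 + 4*Y)
(L(-5)*l(11))*√(5 - 29) = ((-24 + 4*(-5))*11)*√(5 - 29) = ((-24 - 20)*11)*√(-24) = (-44*11)*(2*I*√6) = -968*I*√6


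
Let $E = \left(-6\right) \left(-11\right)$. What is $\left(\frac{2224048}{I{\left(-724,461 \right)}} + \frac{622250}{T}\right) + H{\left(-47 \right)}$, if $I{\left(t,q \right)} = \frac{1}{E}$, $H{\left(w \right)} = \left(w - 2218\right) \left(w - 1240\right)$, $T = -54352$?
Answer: $\frac{4068307301123}{27176} \approx 1.497 \cdot 10^{8}$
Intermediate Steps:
$E = 66$
$H{\left(w \right)} = \left(-2218 + w\right) \left(-1240 + w\right)$
$I{\left(t,q \right)} = \frac{1}{66}$
$\left(\frac{2224048}{I{\left(-724,461 \right)}} + \frac{622250}{T}\right) + H{\left(-47 \right)} = \left(2224048 \frac{1}{\frac{1}{66}} + \frac{622250}{-54352}\right) + \left(2750320 + \left(-47\right)^{2} - -162526\right) = \left(2224048 \cdot 66 + 622250 \left(- \frac{1}{54352}\right)\right) + \left(2750320 + 2209 + 162526\right) = \left(146787168 - \frac{311125}{27176}\right) + 2915055 = \frac{3989087766443}{27176} + 2915055 = \frac{4068307301123}{27176}$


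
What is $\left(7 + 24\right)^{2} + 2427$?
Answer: $3388$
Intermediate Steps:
$\left(7 + 24\right)^{2} + 2427 = 31^{2} + 2427 = 961 + 2427 = 3388$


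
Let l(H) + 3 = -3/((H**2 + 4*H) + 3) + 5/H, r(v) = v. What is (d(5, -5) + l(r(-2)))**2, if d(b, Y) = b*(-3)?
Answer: 1225/4 ≈ 306.25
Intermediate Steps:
l(H) = -3 - 3/(3 + H**2 + 4*H) + 5/H (l(H) = -3 + (-3/((H**2 + 4*H) + 3) + 5/H) = -3 + (-3/(3 + H**2 + 4*H) + 5/H) = -3 - 3/(3 + H**2 + 4*H) + 5/H)
d(b, Y) = -3*b
(d(5, -5) + l(r(-2)))**2 = (-3*5 + (15 - 7*(-2)**2 - 3*(-2)**3 + 8*(-2))/((-2)*(3 + (-2)**2 + 4*(-2))))**2 = (-15 - (15 - 7*4 - 3*(-8) - 16)/(2*(3 + 4 - 8)))**2 = (-15 - 1/2*(15 - 28 + 24 - 16)/(-1))**2 = (-15 - 1/2*(-1)*(-5))**2 = (-15 - 5/2)**2 = (-35/2)**2 = 1225/4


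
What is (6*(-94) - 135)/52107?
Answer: -233/17369 ≈ -0.013415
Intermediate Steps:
(6*(-94) - 135)/52107 = (-564 - 135)*(1/52107) = -699*1/52107 = -233/17369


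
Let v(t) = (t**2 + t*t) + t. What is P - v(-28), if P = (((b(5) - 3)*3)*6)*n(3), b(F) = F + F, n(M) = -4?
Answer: -2044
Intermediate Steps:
v(t) = t + 2*t**2 (v(t) = (t**2 + t**2) + t = 2*t**2 + t = t + 2*t**2)
b(F) = 2*F
P = -504 (P = (((2*5 - 3)*3)*6)*(-4) = (((10 - 3)*3)*6)*(-4) = ((7*3)*6)*(-4) = (21*6)*(-4) = 126*(-4) = -504)
P - v(-28) = -504 - (-28)*(1 + 2*(-28)) = -504 - (-28)*(1 - 56) = -504 - (-28)*(-55) = -504 - 1*1540 = -504 - 1540 = -2044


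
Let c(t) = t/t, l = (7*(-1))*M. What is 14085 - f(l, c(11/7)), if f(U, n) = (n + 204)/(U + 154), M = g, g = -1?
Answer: 2267480/161 ≈ 14084.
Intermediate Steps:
M = -1
l = 7 (l = (7*(-1))*(-1) = -7*(-1) = 7)
c(t) = 1
f(U, n) = (204 + n)/(154 + U)
14085 - f(l, c(11/7)) = 14085 - (204 + 1)/(154 + 7) = 14085 - 205/161 = 2267480/161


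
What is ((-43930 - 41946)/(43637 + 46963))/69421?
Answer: -21469/1572385650 ≈ -1.3654e-5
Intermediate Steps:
((-43930 - 41946)/(43637 + 46963))/69421 = -85876/90600*(1/69421) = -85876*1/90600*(1/69421) = -21469/22650*1/69421 = -21469/1572385650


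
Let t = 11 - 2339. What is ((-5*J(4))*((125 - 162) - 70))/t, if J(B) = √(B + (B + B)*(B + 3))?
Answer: -535*√15/1164 ≈ -1.7801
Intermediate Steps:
J(B) = √(B + 2*B*(3 + B)) (J(B) = √(B + (2*B)*(3 + B)) = √(B + 2*B*(3 + B)))
t = -2328
((-5*J(4))*((125 - 162) - 70))/t = ((-5*2*√(7 + 2*4))*((125 - 162) - 70))/(-2328) = ((-5*2*√(7 + 8))*(-37 - 70))*(-1/2328) = (-5*2*√15*(-107))*(-1/2328) = (-10*√15*(-107))*(-1/2328) = (1070*√15)*(-1/2328) = -535*√15/1164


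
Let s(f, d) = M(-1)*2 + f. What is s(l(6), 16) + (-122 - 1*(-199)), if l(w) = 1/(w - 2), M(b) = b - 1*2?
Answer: 285/4 ≈ 71.250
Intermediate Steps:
M(b) = -2 + b (M(b) = b - 2 = -2 + b)
l(w) = 1/(-2 + w)
s(f, d) = -6 + f (s(f, d) = (-2 - 1)*2 + f = -3*2 + f = -6 + f)
s(l(6), 16) + (-122 - 1*(-199)) = (-6 + 1/(-2 + 6)) + (-122 - 1*(-199)) = (-6 + 1/4) + (-122 + 199) = (-6 + ¼) + 77 = -23/4 + 77 = 285/4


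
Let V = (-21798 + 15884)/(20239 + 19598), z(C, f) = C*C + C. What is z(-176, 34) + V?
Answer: 1226973686/39837 ≈ 30800.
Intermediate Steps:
z(C, f) = C + C² (z(C, f) = C² + C = C + C²)
V = -5914/39837 ≈ -0.14845
z(-176, 34) + V = -176*(1 - 176) - 5914/39837 = -176*(-175) - 5914/39837 = 30800 - 5914/39837 = 1226973686/39837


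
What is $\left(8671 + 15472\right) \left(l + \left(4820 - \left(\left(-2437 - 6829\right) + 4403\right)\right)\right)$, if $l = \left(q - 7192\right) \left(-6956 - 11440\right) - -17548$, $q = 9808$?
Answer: $-1161198748815$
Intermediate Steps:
$l = -48106388$ ($l = \left(9808 - 7192\right) \left(-6956 - 11440\right) - -17548 = 2616 \left(-18396\right) + 17548 = -48123936 + 17548 = -48106388$)
$\left(8671 + 15472\right) \left(l + \left(4820 - \left(\left(-2437 - 6829\right) + 4403\right)\right)\right) = \left(8671 + 15472\right) \left(-48106388 + \left(4820 - \left(\left(-2437 - 6829\right) + 4403\right)\right)\right) = 24143 \left(-48106388 + \left(4820 - \left(-9266 + 4403\right)\right)\right) = 24143 \left(-48106388 + \left(4820 - -4863\right)\right) = 24143 \left(-48106388 + \left(4820 + 4863\right)\right) = 24143 \left(-48106388 + 9683\right) = 24143 \left(-48096705\right) = -1161198748815$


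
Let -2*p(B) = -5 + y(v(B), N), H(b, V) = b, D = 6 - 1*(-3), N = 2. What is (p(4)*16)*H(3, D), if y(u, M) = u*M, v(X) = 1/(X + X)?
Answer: 114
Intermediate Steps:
D = 9 (D = 6 + 3 = 9)
v(X) = 1/(2*X)
y(u, M) = M*u
p(B) = 5/2 - 1/(2*B) (p(B) = -(-5 + 2*(1/(2*B)))/2 = -(-5 + 1/B)/2 = 5/2 - 1/(2*B))
(p(4)*16)*H(3, D) = (((1/2)*(-1 + 5*4)/4)*16)*3 = (((1/2)*(1/4)*(-1 + 20))*16)*3 = (((1/2)*(1/4)*19)*16)*3 = ((19/8)*16)*3 = 38*3 = 114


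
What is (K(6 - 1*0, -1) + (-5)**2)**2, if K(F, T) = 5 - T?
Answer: 961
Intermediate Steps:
(K(6 - 1*0, -1) + (-5)**2)**2 = ((5 - 1*(-1)) + (-5)**2)**2 = ((5 + 1) + 25)**2 = (6 + 25)**2 = 31**2 = 961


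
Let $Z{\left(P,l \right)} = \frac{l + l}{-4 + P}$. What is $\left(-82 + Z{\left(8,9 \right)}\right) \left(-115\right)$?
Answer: $\frac{17825}{2} \approx 8912.5$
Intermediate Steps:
$Z{\left(P,l \right)} = \frac{2 l}{-4 + P}$
$\left(-82 + Z{\left(8,9 \right)}\right) \left(-115\right) = \left(-82 + 2 \cdot 9 \frac{1}{-4 + 8}\right) \left(-115\right) = \left(-82 + 2 \cdot 9 \cdot \frac{1}{4}\right) \left(-115\right) = \left(-82 + \frac{9}{2}\right) \left(-115\right) = \left(- \frac{155}{2}\right) \left(-115\right) = \frac{17825}{2}$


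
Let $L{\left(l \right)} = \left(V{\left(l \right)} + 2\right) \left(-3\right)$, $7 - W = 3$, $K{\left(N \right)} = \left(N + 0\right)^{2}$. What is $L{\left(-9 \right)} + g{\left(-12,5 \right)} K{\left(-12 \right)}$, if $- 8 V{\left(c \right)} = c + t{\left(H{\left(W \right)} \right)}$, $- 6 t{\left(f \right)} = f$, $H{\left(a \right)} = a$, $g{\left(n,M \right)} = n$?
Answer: $- \frac{13901}{8} \approx -1737.6$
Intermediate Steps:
$K{\left(N \right)} = N^{2}$
$W = 4$ ($W = 7 - 3 = 4$)
$t{\left(f \right)} = - \frac{f}{6}$
$V{\left(c \right)} = \frac{1}{12} - \frac{c}{8}$ ($V{\left(c \right)} = - \frac{c - \frac{2}{3}}{8} = - \frac{- \frac{2}{3} + c}{8} = \frac{1}{12} - \frac{c}{8}$)
$L{\left(l \right)} = - \frac{25}{4} + \frac{3 l}{8}$ ($L{\left(l \right)} = \left(\left(\frac{1}{12} - \frac{l}{8}\right) + 2\right) \left(-3\right) = \left(\frac{25}{12} - \frac{l}{8}\right) \left(-3\right) = - \frac{25}{4} + \frac{3 l}{8}$)
$L{\left(-9 \right)} + g{\left(-12,5 \right)} K{\left(-12 \right)} = \left(- \frac{25}{4} + \frac{3}{8} \left(-9\right)\right) - 12 \left(-12\right)^{2} = \left(- \frac{25}{4} - \frac{27}{8}\right) - 1728 = - \frac{77}{8} - 1728 = - \frac{13901}{8}$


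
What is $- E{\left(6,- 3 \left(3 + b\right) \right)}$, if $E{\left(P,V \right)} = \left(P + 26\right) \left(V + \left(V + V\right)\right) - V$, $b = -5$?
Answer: $-570$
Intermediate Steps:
$E{\left(P,V \right)} = - V + 3 V \left(26 + P\right)$ ($E{\left(P,V \right)} = \left(26 + P\right) \left(V + 2 V\right) - V = \left(26 + P\right) 3 V - V = 3 V \left(26 + P\right) - V = - V + 3 V \left(26 + P\right)$)
$- E{\left(6,- 3 \left(3 + b\right) \right)} = - - 3 \left(3 - 5\right) \left(77 + 3 \cdot 6\right) = - \left(-3\right) \left(-2\right) \left(77 + 18\right) = - 6 \cdot 95 = \left(-1\right) 570 = -570$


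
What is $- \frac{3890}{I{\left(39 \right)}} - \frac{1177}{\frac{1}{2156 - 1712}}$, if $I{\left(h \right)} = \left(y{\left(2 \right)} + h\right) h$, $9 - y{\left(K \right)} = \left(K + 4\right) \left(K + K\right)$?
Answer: $- \frac{244573129}{468} \approx -5.2259 \cdot 10^{5}$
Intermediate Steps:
$y{\left(K \right)} = 9 - 2 K \left(4 + K\right)$ ($y{\left(K \right)} = 9 - \left(K + 4\right) \left(K + K\right) = 9 - \left(4 + K\right) 2 K = 9 - 2 K \left(4 + K\right)$)
$I{\left(h \right)} = h \left(-15 + h\right)$ ($I{\left(h \right)} = \left(\left(9 - 16 - 2 \cdot 2^{2}\right) + h\right) h = \left(\left(9 - 16 - 8\right) + h\right) h = \left(-15 + h\right) h = h \left(-15 + h\right)$)
$- \frac{3890}{I{\left(39 \right)}} - \frac{1177}{\frac{1}{2156 - 1712}} = - \frac{3890}{39 \left(-15 + 39\right)} - \frac{1177}{\frac{1}{2156 - 1712}} = - \frac{3890}{39 \cdot 24} - \frac{1177}{\frac{1}{444}} = - \frac{3890}{936} - 1177 \frac{1}{\frac{1}{444}} = \left(-3890\right) \frac{1}{936} - 522588 = - \frac{1945}{468} - 522588 = - \frac{244573129}{468}$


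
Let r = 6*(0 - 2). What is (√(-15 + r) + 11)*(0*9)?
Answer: 0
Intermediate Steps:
r = -12 (r = 6*(-2) = -12)
(√(-15 + r) + 11)*(0*9) = (√(-15 - 12) + 11)*(0*9) = (√(-27) + 11)*0 = (3*I*√3 + 11)*0 = (11 + 3*I*√3)*0 = 0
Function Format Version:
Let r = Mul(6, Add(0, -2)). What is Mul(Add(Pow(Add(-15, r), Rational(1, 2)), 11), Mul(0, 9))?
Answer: 0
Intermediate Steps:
r = -12 (r = Mul(6, -2) = -12)
Mul(Add(Pow(Add(-15, r), Rational(1, 2)), 11), Mul(0, 9)) = Mul(Add(Pow(Add(-15, -12), Rational(1, 2)), 11), Mul(0, 9)) = Mul(Add(Pow(-27, Rational(1, 2)), 11), 0) = Mul(Add(Mul(3, I, Pow(3, Rational(1, 2))), 11), 0) = Mul(Add(11, Mul(3, I, Pow(3, Rational(1, 2)))), 0) = 0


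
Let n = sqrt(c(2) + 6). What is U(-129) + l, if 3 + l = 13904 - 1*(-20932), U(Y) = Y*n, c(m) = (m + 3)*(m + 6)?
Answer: 34833 - 129*sqrt(46) ≈ 33958.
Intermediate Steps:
c(m) = (3 + m)*(6 + m)
n = sqrt(46) (n = sqrt((18 + 2**2 + 9*2) + 6) = sqrt((18 + 4 + 18) + 6) = sqrt(40 + 6) = sqrt(46) ≈ 6.7823)
U(Y) = Y*sqrt(46)
l = 34833 (l = -3 + (13904 - 1*(-20932)) = -3 + (13904 + 20932) = -3 + 34836 = 34833)
U(-129) + l = -129*sqrt(46) + 34833 = 34833 - 129*sqrt(46)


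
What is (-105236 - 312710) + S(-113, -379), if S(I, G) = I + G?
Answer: -418438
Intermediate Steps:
S(I, G) = G + I
(-105236 - 312710) + S(-113, -379) = (-105236 - 312710) + (-379 - 113) = -417946 - 492 = -418438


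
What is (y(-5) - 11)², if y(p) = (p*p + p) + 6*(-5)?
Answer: 441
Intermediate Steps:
y(p) = -30 + p + p² (y(p) = (p² + p) - 30 = (p + p²) - 30 = -30 + p + p²)
(y(-5) - 11)² = ((-30 - 5 + (-5)²) - 11)² = ((-30 - 5 + 25) - 11)² = (-10 - 11)² = (-21)² = 441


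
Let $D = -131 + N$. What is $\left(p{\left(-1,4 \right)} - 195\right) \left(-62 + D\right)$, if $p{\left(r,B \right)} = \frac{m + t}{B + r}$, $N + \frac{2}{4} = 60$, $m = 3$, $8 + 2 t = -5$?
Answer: $\frac{104753}{4} \approx 26188.0$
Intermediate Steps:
$t = - \frac{13}{2}$ ($t = -4 + \frac{1}{2} \left(-5\right) = -4 - \frac{5}{2} = - \frac{13}{2} \approx -6.5$)
$N = \frac{119}{2}$ ($N = - \frac{1}{2} + 60 = \frac{119}{2} \approx 59.5$)
$p{\left(r,B \right)} = - \frac{7}{2 \left(B + r\right)}$ ($p{\left(r,B \right)} = \frac{3 - \frac{13}{2}}{B + r} = - \frac{7}{2 \left(B + r\right)}$)
$D = - \frac{143}{2}$ ($D = -131 + \frac{119}{2} = - \frac{143}{2} \approx -71.5$)
$\left(p{\left(-1,4 \right)} - 195\right) \left(-62 + D\right) = \left(- \frac{7}{2 \cdot 4 + 2 \left(-1\right)} - 195\right) \left(-62 - \frac{143}{2}\right) = \left(- \frac{7}{8 - 2} - 195\right) \left(- \frac{267}{2}\right) = \left(- \frac{7}{6} - 195\right) \left(- \frac{267}{2}\right) = \left(- \frac{1177}{6}\right) \left(- \frac{267}{2}\right) = \frac{104753}{4}$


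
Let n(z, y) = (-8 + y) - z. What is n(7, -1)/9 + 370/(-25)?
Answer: -746/45 ≈ -16.578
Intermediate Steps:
n(z, y) = -8 + y - z
n(7, -1)/9 + 370/(-25) = (-8 - 1 - 1*7)/9 + 370/(-25) = (-8 - 1 - 7)*(⅑) + 370*(-1/25) = -16*⅑ - 74/5 = -16/9 - 74/5 = -746/45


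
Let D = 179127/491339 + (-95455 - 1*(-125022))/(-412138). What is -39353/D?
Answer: -7968961752390046/59297623313 ≈ -1.3439e+5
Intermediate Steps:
D = 59297623313/202499472782 (D = 179127*(1/491339) + (-95455 + 125022)*(-1/412138) = 179127/491339 + 29567*(-1/412138) = 179127/491339 - 29567/412138 = 59297623313/202499472782 ≈ 0.29283)
-39353/D = -39353/59297623313/202499472782 = -39353*202499472782/59297623313 = -7968961752390046/59297623313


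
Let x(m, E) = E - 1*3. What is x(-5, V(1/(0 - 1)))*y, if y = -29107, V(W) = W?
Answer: 116428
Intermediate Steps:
x(m, E) = -3 + E (x(m, E) = E - 3 = -3 + E)
x(-5, V(1/(0 - 1)))*y = (-3 + 1/(0 - 1))*(-29107) = (-3 + 1/(-1))*(-29107) = (-3 - 1)*(-29107) = -4*(-29107) = 116428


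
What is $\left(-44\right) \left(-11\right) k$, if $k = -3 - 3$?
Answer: $-2904$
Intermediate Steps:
$k = -6$ ($k = -3 - 3 = -6$)
$\left(-44\right) \left(-11\right) k = \left(-44\right) \left(-11\right) \left(-6\right) = 484 \left(-6\right) = -2904$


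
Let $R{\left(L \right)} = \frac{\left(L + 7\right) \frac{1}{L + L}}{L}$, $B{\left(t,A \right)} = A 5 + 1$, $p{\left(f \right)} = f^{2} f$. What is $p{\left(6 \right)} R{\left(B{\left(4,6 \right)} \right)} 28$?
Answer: $\frac{114912}{961} \approx 119.58$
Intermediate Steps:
$p{\left(f \right)} = f^{3}$
$B{\left(t,A \right)} = 1 + 5 A$ ($B{\left(t,A \right)} = 5 A + 1 = 1 + 5 A$)
$R{\left(L \right)} = \frac{7 + L}{2 L^{2}}$ ($R{\left(L \right)} = \frac{\left(7 + L\right) \frac{1}{2 L}}{L} = \frac{\frac{1}{2} \frac{1}{L} \left(7 + L\right)}{L} = \frac{7 + L}{2 L^{2}}$)
$p{\left(6 \right)} R{\left(B{\left(4,6 \right)} \right)} 28 = 6^{3} \frac{7 + \left(1 + 5 \cdot 6\right)}{2 \left(1 + 5 \cdot 6\right)^{2}} \cdot 28 = 216 \frac{7 + \left(1 + 30\right)}{2 \left(1 + 30\right)^{2}} \cdot 28 = 216 \frac{7 + 31}{2 \cdot 961} \cdot 28 = 216 \cdot \frac{1}{2} \cdot \frac{1}{961} \cdot 38 \cdot 28 = 216 \cdot \frac{19}{961} \cdot 28 = \frac{4104}{961} \cdot 28 = \frac{114912}{961}$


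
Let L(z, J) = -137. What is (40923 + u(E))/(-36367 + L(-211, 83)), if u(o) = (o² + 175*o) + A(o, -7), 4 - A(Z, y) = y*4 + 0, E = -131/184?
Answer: -1382371441/1235879424 ≈ -1.1185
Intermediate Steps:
E = -131/184 (E = -131*1/184 = -131/184 ≈ -0.71196)
A(Z, y) = 4 - 4*y (A(Z, y) = 4 - (y*4 + 0) = 4 - (4*y + 0) = 4 - 4*y)
u(o) = 32 + o² + 175*o (u(o) = (o² + 175*o) + (4 - 4*(-7)) = (o² + 175*o) + (4 + 28) = (o² + 175*o) + 32 = 32 + o² + 175*o)
(40923 + u(E))/(-36367 + L(-211, 83)) = (40923 + (32 + (-131/184)² + 175*(-131/184)))/(-36367 - 137) = (40923 + (32 + 17161/33856 - 22925/184))/(-36504) = (40923 - 3117647/33856)*(-1/36504) = (1382371441/33856)*(-1/36504) = -1382371441/1235879424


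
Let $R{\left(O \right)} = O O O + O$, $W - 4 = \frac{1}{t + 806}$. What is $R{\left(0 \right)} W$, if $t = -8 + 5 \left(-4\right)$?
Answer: $0$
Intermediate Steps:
$t = -28$ ($t = -8 - 20 = -28$)
$W = \frac{3113}{778}$ ($W = 4 + \frac{1}{-28 + 806} = 4 + \frac{1}{778} = \frac{3113}{778} \approx 4.0013$)
$R{\left(O \right)} = O + O^{3}$ ($R{\left(O \right)} = O^{2} O + O = O^{3} + O = O + O^{3}$)
$R{\left(0 \right)} W = \left(0 + 0^{3}\right) \frac{3113}{778} = \left(0 + 0\right) \frac{3113}{778} = 0 \cdot \frac{3113}{778} = 0$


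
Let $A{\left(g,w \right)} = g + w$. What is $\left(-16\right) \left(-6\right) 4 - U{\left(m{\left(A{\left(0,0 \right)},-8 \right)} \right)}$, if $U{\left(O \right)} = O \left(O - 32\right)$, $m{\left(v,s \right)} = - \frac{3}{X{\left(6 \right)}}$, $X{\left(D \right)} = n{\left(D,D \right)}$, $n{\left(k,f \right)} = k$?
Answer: $\frac{1471}{4} \approx 367.75$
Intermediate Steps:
$X{\left(D \right)} = D$
$m{\left(v,s \right)} = - \frac{1}{2}$ ($m{\left(v,s \right)} = - \frac{3}{6} = \left(-3\right) \frac{1}{6} = - \frac{1}{2}$)
$U{\left(O \right)} = O \left(-32 + O\right)$
$\left(-16\right) \left(-6\right) 4 - U{\left(m{\left(A{\left(0,0 \right)},-8 \right)} \right)} = \left(-16\right) \left(-6\right) 4 - - \frac{-32 - \frac{1}{2}}{2} = 96 \cdot 4 - \left(- \frac{1}{2}\right) \left(- \frac{65}{2}\right) = 384 - \frac{65}{4} = \frac{1471}{4}$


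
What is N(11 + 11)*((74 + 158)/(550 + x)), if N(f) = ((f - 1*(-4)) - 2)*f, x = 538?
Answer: 1914/17 ≈ 112.59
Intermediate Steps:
N(f) = f*(2 + f) (N(f) = ((f + 4) - 2)*f = ((4 + f) - 2)*f = (2 + f)*f = f*(2 + f))
N(11 + 11)*((74 + 158)/(550 + x)) = ((11 + 11)*(2 + (11 + 11)))*((74 + 158)/(550 + 538)) = (22*(2 + 22))*(232/1088) = (22*24)*(232*(1/1088)) = 528*(29/136) = 1914/17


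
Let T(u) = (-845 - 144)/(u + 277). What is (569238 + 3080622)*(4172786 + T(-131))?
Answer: 1111794378971310/73 ≈ 1.5230e+13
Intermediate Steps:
T(u) = -989/(277 + u)
(569238 + 3080622)*(4172786 + T(-131)) = (569238 + 3080622)*(4172786 - 989/(277 - 131)) = 3649860*(4172786 - 989/146) = 3649860*(609225767/146) = 1111794378971310/73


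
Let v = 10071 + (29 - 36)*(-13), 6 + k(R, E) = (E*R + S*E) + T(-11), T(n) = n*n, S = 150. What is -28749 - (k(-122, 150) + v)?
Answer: -43226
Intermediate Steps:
T(n) = n²
k(R, E) = 115 + 150*E + E*R (k(R, E) = -6 + ((E*R + 150*E) + (-11)²) = -6 + ((150*E + E*R) + 121) = -6 + (121 + 150*E + E*R) = 115 + 150*E + E*R)
v = 10162 (v = 10071 - 7*(-13) = 10071 + 91 = 10162)
-28749 - (k(-122, 150) + v) = -28749 - ((115 + 150*150 + 150*(-122)) + 10162) = -28749 - ((115 + 22500 - 18300) + 10162) = -28749 - (4315 + 10162) = -28749 - 1*14477 = -28749 - 14477 = -43226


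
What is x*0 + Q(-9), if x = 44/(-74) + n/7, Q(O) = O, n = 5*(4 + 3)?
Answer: -9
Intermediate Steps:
n = 35 (n = 5*7 = 35)
x = 163/37 (x = 44/(-74) + 35/7 = 44*(-1/74) + 35*(1/7) = -22/37 + 5 = 163/37 ≈ 4.4054)
x*0 + Q(-9) = (163/37)*0 - 9 = 0 - 9 = -9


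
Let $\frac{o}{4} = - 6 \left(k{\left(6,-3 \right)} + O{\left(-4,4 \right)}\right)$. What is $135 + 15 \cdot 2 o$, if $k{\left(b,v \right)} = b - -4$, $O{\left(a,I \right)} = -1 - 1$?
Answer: $-5625$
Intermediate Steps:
$O{\left(a,I \right)} = -2$ ($O{\left(a,I \right)} = -1 - 1 = -2$)
$k{\left(b,v \right)} = 4 + b$ ($k{\left(b,v \right)} = b + 4 = 4 + b$)
$o = -192$ ($o = 4 \left(- 6 \left(\left(4 + 6\right) - 2\right)\right) = 4 \left(- 6 \left(10 - 2\right)\right) = 4 \left(\left(-6\right) 8\right) = 4 \left(-48\right) = -192$)
$135 + 15 \cdot 2 o = 135 + 15 \cdot 2 \left(-192\right) = 135 + 30 \left(-192\right) = 135 - 5760 = -5625$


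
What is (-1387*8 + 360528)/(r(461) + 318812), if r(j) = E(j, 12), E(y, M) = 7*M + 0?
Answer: 43679/39862 ≈ 1.0958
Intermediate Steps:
E(y, M) = 7*M
r(j) = 84 (r(j) = 7*12 = 84)
(-1387*8 + 360528)/(r(461) + 318812) = (-1387*8 + 360528)/(84 + 318812) = (-11096 + 360528)/318896 = 349432*(1/318896) = 43679/39862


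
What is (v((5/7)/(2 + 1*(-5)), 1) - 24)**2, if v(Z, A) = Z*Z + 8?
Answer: 49434961/194481 ≈ 254.19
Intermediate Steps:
v(Z, A) = 8 + Z**2 (v(Z, A) = Z**2 + 8 = 8 + Z**2)
(v((5/7)/(2 + 1*(-5)), 1) - 24)**2 = ((8 + ((5/7)/(2 + 1*(-5)))**2) - 24)**2 = ((8 + ((5*(1/7))/(2 - 5))**2) - 24)**2 = ((8 + ((5/7)/(-3))**2) - 24)**2 = ((8 + ((5/7)*(-1/3))**2) - 24)**2 = ((8 + (-5/21)**2) - 24)**2 = ((8 + 25/441) - 24)**2 = (3553/441 - 24)**2 = (-7031/441)**2 = 49434961/194481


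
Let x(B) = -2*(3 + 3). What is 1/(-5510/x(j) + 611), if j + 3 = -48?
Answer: 6/6421 ≈ 0.00093443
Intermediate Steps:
j = -51 (j = -3 - 48 = -51)
x(B) = -12 (x(B) = -2*6 = -12)
1/(-5510/x(j) + 611) = 1/(-5510/(-12) + 611) = 1/(-5510*(-1/12) + 611) = 1/(2755/6 + 611) = 1/(6421/6) = 6/6421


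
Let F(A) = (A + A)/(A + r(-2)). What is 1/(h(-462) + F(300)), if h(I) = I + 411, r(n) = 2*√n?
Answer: (-√2 + 150*I)/(3*(-2450*I + 17*√2)) ≈ -0.020408 + 7.8527e-6*I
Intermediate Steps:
h(I) = 411 + I
F(A) = 2*A/(A + 2*I*√2) (F(A) = (A + A)/(A + 2*√(-2)) = (2*A)/(A + 2*(I*√2)) = (2*A)/(A + 2*I*√2) = 2*A/(A + 2*I*√2))
1/(h(-462) + F(300)) = 1/((411 - 462) + 2*300/(300 + 2*I*√2)) = 1/(-51 + 600/(300 + 2*I*√2))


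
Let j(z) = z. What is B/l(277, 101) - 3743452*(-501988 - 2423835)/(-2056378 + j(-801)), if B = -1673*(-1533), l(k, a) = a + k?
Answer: -196896962083837/37029222 ≈ -5.3173e+6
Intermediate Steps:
B = 2564709
B/l(277, 101) - 3743452*(-501988 - 2423835)/(-2056378 + j(-801)) = 2564709/(101 + 277) - 3743452*(-501988 - 2423835)/(-2056378 - 801) = 2564709/378 - 3743452/((-2057179/(-2925823))) = 2564709*(1/378) - 3743452/((-2057179*(-1/2925823))) = 122129/18 - 3743452/2057179/2925823 = 122129/18 - 3743452*2925823/2057179 = 122129/18 - 10952677960996/2057179 = -196896962083837/37029222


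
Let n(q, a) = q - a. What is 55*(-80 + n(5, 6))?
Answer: -4455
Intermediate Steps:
55*(-80 + n(5, 6)) = 55*(-80 + (5 - 1*6)) = 55*(-80 + (5 - 6)) = 55*(-80 - 1) = 55*(-81) = -4455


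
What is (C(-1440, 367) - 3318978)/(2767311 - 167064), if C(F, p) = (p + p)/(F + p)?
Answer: -3561264128/2790065031 ≈ -1.2764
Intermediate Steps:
C(F, p) = 2*p/(F + p) (C(F, p) = (2*p)/(F + p) = 2*p/(F + p))
(C(-1440, 367) - 3318978)/(2767311 - 167064) = (2*367/(-1440 + 367) - 3318978)/(2767311 - 167064) = (2*367/(-1073) - 3318978)/2600247 = (2*367*(-1/1073) - 3318978)*(1/2600247) = (-734/1073 - 3318978)*(1/2600247) = -3561264128/1073*1/2600247 = -3561264128/2790065031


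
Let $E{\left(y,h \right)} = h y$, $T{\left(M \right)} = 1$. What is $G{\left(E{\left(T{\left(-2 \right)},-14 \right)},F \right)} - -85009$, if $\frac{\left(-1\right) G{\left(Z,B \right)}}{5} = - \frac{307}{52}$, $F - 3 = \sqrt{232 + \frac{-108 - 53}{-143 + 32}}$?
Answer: $\frac{4422003}{52} \approx 85039.0$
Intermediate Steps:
$F = 3 + \frac{\sqrt{2876343}}{111}$ ($F = 3 + \sqrt{232 + \frac{-108 - 53}{-143 + 32}} = 3 + \sqrt{232 - \frac{161}{-111}} = 3 + \sqrt{232 - - \frac{161}{111}} = 3 + \sqrt{232 + \frac{161}{111}} = 3 + \sqrt{\frac{25913}{111}} = 3 + \frac{\sqrt{2876343}}{111} \approx 18.279$)
$G{\left(Z,B \right)} = \frac{1535}{52}$ ($G{\left(Z,B \right)} = - 5 \left(- \frac{307}{52}\right) = - 5 \left(\left(-307\right) \frac{1}{52}\right) = \left(-5\right) \left(- \frac{307}{52}\right) = \frac{1535}{52}$)
$G{\left(E{\left(T{\left(-2 \right)},-14 \right)},F \right)} - -85009 = \frac{1535}{52} - -85009 = \frac{1535}{52} + 85009 = \frac{4422003}{52}$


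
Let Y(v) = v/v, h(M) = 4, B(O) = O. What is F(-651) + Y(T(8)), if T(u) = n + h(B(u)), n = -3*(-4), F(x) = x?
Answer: -650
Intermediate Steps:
n = 12
T(u) = 16 (T(u) = 12 + 4 = 16)
Y(v) = 1
F(-651) + Y(T(8)) = -651 + 1 = -650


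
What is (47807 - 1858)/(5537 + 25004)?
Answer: 45949/30541 ≈ 1.5045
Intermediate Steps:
(47807 - 1858)/(5537 + 25004) = 45949/30541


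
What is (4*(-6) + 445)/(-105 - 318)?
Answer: -421/423 ≈ -0.99527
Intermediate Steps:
(4*(-6) + 445)/(-105 - 318) = (-24 + 445)/(-423) = 421*(-1/423) = -421/423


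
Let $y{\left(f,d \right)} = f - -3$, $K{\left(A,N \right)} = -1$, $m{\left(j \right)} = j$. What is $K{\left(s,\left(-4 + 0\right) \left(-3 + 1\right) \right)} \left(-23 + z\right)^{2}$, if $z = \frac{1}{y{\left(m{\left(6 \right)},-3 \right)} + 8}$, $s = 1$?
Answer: $- \frac{152100}{289} \approx -526.3$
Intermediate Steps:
$y{\left(f,d \right)} = 3 + f$ ($y{\left(f,d \right)} = f + 3 = 3 + f$)
$z = \frac{1}{17}$ ($z = \frac{1}{\left(3 + 6\right) + 8} = \frac{1}{9 + 8} = \frac{1}{17} \approx 0.058824$)
$K{\left(s,\left(-4 + 0\right) \left(-3 + 1\right) \right)} \left(-23 + z\right)^{2} = - \left(-23 + \frac{1}{17}\right)^{2} = - \left(- \frac{390}{17}\right)^{2} = \left(-1\right) \frac{152100}{289} = - \frac{152100}{289}$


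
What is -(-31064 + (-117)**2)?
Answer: 17375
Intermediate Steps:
-(-31064 + (-117)**2) = -(-31064 + 13689) = -1*(-17375) = 17375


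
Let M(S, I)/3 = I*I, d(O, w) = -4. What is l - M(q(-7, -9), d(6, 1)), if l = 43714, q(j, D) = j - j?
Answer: 43666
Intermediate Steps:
q(j, D) = 0
M(S, I) = 3*I**2 (M(S, I) = 3*(I*I) = 3*I**2)
l - M(q(-7, -9), d(6, 1)) = 43714 - 3*(-4)**2 = 43714 - 3*16 = 43714 - 1*48 = 43714 - 48 = 43666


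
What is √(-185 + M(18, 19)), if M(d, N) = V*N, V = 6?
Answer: I*√71 ≈ 8.4261*I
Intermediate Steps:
M(d, N) = 6*N
√(-185 + M(18, 19)) = √(-185 + 6*19) = √(-185 + 114) = √(-71) = I*√71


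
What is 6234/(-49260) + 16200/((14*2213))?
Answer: 50405851/127181110 ≈ 0.39633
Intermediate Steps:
6234/(-49260) + 16200/((14*2213)) = 6234*(-1/49260) + 16200/30982 = -1039/8210 + 16200*(1/30982) = -1039/8210 + 8100/15491 = 50405851/127181110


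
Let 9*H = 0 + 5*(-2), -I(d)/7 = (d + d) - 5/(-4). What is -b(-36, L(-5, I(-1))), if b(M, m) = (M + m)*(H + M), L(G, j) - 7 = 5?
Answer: -2672/3 ≈ -890.67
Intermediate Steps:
I(d) = -35/4 - 14*d (I(d) = -7*((d + d) - 5/(-4)) = -7*(2*d - 5*(-¼)) = -7*(2*d + 5/4) = -7*(5/4 + 2*d) = -35/4 - 14*d)
L(G, j) = 12 (L(G, j) = 7 + 5 = 12)
H = -10/9 (H = (0 + 5*(-2))/9 = (0 - 10)/9 = (⅑)*(-10) = -10/9 ≈ -1.1111)
b(M, m) = (-10/9 + M)*(M + m) (b(M, m) = (M + m)*(-10/9 + M) = (-10/9 + M)*(M + m))
-b(-36, L(-5, I(-1))) = -((-36)² - 10/9*(-36) - 10/9*12 - 36*12) = -(1296 + 40 - 40/3 - 432) = -1*2672/3 = -2672/3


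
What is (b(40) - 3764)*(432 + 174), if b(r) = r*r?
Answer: -1311384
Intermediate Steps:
b(r) = r²
(b(40) - 3764)*(432 + 174) = (40² - 3764)*(432 + 174) = (1600 - 3764)*606 = -2164*606 = -1311384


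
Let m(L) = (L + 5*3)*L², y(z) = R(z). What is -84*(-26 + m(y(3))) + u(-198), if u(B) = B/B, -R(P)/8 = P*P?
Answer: 24823177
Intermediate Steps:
R(P) = -8*P² (R(P) = -8*P*P = -8*P²)
y(z) = -8*z²
m(L) = L²*(15 + L) (m(L) = (L + 15)*L² = (15 + L)*L² = L²*(15 + L))
u(B) = 1
-84*(-26 + m(y(3))) + u(-198) = -84*(-26 + (-8*3²)²*(15 - 8*3²)) + 1 = -84*(-26 + (-8*9)²*(15 - 8*9)) + 1 = -84*(-26 + (-72)²*(15 - 72)) + 1 = -84*(-26 + 5184*(-57)) + 1 = -84*(-26 - 295488) + 1 = -84*(-295514) + 1 = 24823176 + 1 = 24823177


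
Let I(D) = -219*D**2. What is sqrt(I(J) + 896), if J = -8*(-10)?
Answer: 8*I*sqrt(21886) ≈ 1183.5*I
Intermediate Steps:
J = 80
sqrt(I(J) + 896) = sqrt(-219*80**2 + 896) = sqrt(-219*6400 + 896) = sqrt(-1401600 + 896) = sqrt(-1400704) = 8*I*sqrt(21886)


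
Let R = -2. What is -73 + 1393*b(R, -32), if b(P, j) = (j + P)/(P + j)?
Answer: 1320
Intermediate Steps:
b(P, j) = 1 (b(P, j) = (P + j)/(P + j) = 1)
-73 + 1393*b(R, -32) = -73 + 1393*1 = -73 + 1393 = 1320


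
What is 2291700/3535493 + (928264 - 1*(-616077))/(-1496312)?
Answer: -2030908584713/5290200601816 ≈ -0.38390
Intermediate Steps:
2291700/3535493 + (928264 - 1*(-616077))/(-1496312) = 2291700*(1/3535493) + (928264 + 616077)*(-1/1496312) = 2291700/3535493 + 1544341*(-1/1496312) = 2291700/3535493 - 1544341/1496312 = -2030908584713/5290200601816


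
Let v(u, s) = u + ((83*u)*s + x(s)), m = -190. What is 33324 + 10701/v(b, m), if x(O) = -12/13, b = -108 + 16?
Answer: 628481181801/18859712 ≈ 33324.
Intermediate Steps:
b = -92
x(O) = -12/13 (x(O) = -12*1/13 = -12/13)
v(u, s) = -12/13 + u + 83*s*u (v(u, s) = u + ((83*u)*s - 12/13) = u + (83*s*u - 12/13) = u + (-12/13 + 83*s*u) = -12/13 + u + 83*s*u)
33324 + 10701/v(b, m) = 33324 + 10701/(-12/13 - 92 + 83*(-190)*(-92)) = 33324 + 10701/(-12/13 - 92 + 1450840) = 33324 + 10701/(18859712/13) = 33324 + 10701*(13/18859712) = 33324 + 139113/18859712 = 628481181801/18859712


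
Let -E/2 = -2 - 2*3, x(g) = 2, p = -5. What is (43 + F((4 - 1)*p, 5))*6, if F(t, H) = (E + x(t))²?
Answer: 2202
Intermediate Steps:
E = 16 (E = -2*(-2 - 2*3) = -2*(-2 - 6) = -2*(-8) = 16)
F(t, H) = 324 (F(t, H) = (16 + 2)² = 18² = 324)
(43 + F((4 - 1)*p, 5))*6 = (43 + 324)*6 = 367*6 = 2202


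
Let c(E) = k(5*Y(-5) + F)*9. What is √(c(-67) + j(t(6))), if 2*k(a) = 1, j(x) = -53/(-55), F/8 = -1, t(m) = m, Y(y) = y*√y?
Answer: √66110/110 ≈ 2.3374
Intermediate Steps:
Y(y) = y^(3/2)
F = -8 (F = 8*(-1) = -8)
j(x) = 53/55 (j(x) = -53*(-1/55) = 53/55)
k(a) = ½ (k(a) = (½)*1 = ½)
c(E) = 9/2 (c(E) = (½)*9 = 9/2)
√(c(-67) + j(t(6))) = √(9/2 + 53/55) = √(601/110) = √66110/110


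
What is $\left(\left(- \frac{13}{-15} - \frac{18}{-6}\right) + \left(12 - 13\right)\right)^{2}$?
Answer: $\frac{1849}{225} \approx 8.2178$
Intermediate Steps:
$\left(\left(- \frac{13}{-15} - \frac{18}{-6}\right) + \left(12 - 13\right)\right)^{2} = \left(\left(\left(-13\right) \left(- \frac{1}{15}\right) - -3\right) - 1\right)^{2} = \left(\left(\frac{13}{15} + 3\right) - 1\right)^{2} = \left(\frac{58}{15} - 1\right)^{2} = \left(\frac{43}{15}\right)^{2} = \frac{1849}{225}$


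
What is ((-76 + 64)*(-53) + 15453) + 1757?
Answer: 17846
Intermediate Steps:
((-76 + 64)*(-53) + 15453) + 1757 = (-12*(-53) + 15453) + 1757 = (636 + 15453) + 1757 = 16089 + 1757 = 17846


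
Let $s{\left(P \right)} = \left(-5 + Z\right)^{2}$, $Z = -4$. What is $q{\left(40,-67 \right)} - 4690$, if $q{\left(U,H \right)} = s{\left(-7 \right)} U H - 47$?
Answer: $-221817$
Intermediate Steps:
$s{\left(P \right)} = 81$ ($s{\left(P \right)} = \left(-5 - 4\right)^{2} = \left(-9\right)^{2} = 81$)
$q{\left(U,H \right)} = -47 + 81 H U$ ($q{\left(U,H \right)} = 81 U H - 47 = 81 H U - 47 = -47 + 81 H U$)
$q{\left(40,-67 \right)} - 4690 = \left(-47 + 81 \left(-67\right) 40\right) - 4690 = \left(-47 - 217080\right) - 4690 = -217127 - 4690 = -221817$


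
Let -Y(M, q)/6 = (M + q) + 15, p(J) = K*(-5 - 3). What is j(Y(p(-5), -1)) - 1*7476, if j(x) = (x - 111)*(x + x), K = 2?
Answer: -9852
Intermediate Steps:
p(J) = -16 (p(J) = 2*(-5 - 3) = 2*(-8) = -16)
Y(M, q) = -90 - 6*M - 6*q (Y(M, q) = -6*((M + q) + 15) = -6*(15 + M + q) = -90 - 6*M - 6*q)
j(x) = 2*x*(-111 + x) (j(x) = (-111 + x)*(2*x) = 2*x*(-111 + x))
j(Y(p(-5), -1)) - 1*7476 = 2*(-90 - 6*(-16) - 6*(-1))*(-111 + (-90 - 6*(-16) - 6*(-1))) - 1*7476 = 2*(-90 + 96 + 6)*(-111 + (-90 + 96 + 6)) - 7476 = 2*12*(-111 + 12) - 7476 = 2*12*(-99) - 7476 = -2376 - 7476 = -9852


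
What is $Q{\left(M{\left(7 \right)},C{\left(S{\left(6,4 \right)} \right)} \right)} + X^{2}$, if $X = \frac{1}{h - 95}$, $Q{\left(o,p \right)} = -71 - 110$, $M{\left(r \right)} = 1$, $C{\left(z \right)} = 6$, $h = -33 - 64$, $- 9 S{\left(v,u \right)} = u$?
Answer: $- \frac{6672383}{36864} \approx -181.0$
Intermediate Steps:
$S{\left(v,u \right)} = - \frac{u}{9}$
$h = -97$ ($h = -33 - 64 = -97$)
$Q{\left(o,p \right)} = -181$
$X = - \frac{1}{192}$ ($X = \frac{1}{-97 - 95} = \frac{1}{-192} = - \frac{1}{192} \approx -0.0052083$)
$Q{\left(M{\left(7 \right)},C{\left(S{\left(6,4 \right)} \right)} \right)} + X^{2} = -181 + \left(- \frac{1}{192}\right)^{2} = -181 + \frac{1}{36864} = - \frac{6672383}{36864}$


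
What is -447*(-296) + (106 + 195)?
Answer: 132613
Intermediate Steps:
-447*(-296) + (106 + 195) = 132312 + 301 = 132613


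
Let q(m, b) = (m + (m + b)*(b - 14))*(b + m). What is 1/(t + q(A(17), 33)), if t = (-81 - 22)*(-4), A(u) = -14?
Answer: 1/7005 ≈ 0.00014276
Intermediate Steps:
t = 412 (t = -103*(-4) = 412)
q(m, b) = (b + m)*(m + (-14 + b)*(b + m)) (q(m, b) = (m + (b + m)*(-14 + b))*(b + m) = (m + (-14 + b)*(b + m))*(b + m) = (b + m)*(m + (-14 + b)*(b + m)))
1/(t + q(A(17), 33)) = 1/(412 + (33³ - 14*33² - 13*(-14)² + 33*(-14)² - 27*33*(-14) + 2*(-14)*33²)) = 1/(412 + (35937 - 14*1089 - 13*196 + 33*196 + 12474 + 2*(-14)*1089)) = 1/(412 + (35937 - 15246 - 2548 + 6468 + 12474 - 30492)) = 1/(412 + 6593) = 1/7005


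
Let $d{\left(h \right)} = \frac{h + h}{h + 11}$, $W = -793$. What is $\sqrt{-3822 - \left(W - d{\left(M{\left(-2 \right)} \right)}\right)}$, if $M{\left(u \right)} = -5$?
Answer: $\frac{2 i \sqrt{6819}}{3} \approx 55.052 i$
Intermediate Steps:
$d{\left(h \right)} = \frac{2 h}{11 + h}$
$\sqrt{-3822 - \left(W - d{\left(M{\left(-2 \right)} \right)}\right)} = \sqrt{-3822 + \left(2 \left(-5\right) \frac{1}{11 - 5} - -793\right)} = \sqrt{-3822 + \left(2 \left(-5\right) \frac{1}{6} + 793\right)} = \sqrt{-3822 + \left(- \frac{5}{3} + 793\right)} = \sqrt{-3822 + \frac{2374}{3}} = \sqrt{- \frac{9092}{3}} = \frac{2 i \sqrt{6819}}{3}$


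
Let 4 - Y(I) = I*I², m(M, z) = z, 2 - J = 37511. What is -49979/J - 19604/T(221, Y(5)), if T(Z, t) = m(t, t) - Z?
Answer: 125403209/2138013 ≈ 58.654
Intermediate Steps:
J = -37509 (J = 2 - 1*37511 = 2 - 37511 = -37509)
Y(I) = 4 - I³ (Y(I) = 4 - I*I² = 4 - I³)
T(Z, t) = t - Z
-49979/J - 19604/T(221, Y(5)) = -49979/(-37509) - 19604/((4 - 1*5³) - 1*221) = -49979*(-1/37509) - 19604/((4 - 1*125) - 221) = 49979/37509 - 19604/((4 - 125) - 221) = 49979/37509 - 19604/(-121 - 221) = 49979/37509 - 19604/(-342) = 49979/37509 - 19604*(-1/342) = 49979/37509 + 9802/171 = 125403209/2138013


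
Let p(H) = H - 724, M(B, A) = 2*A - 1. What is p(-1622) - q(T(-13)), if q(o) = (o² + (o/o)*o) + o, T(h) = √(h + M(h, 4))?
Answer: -2340 - 2*I*√6 ≈ -2340.0 - 4.899*I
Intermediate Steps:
M(B, A) = -1 + 2*A
p(H) = -724 + H
T(h) = √(7 + h) (T(h) = √(h + (-1 + 2*4)) = √(h + (-1 + 8)) = √(h + 7) = √(7 + h))
q(o) = o² + 2*o (q(o) = (o² + 1*o) + o = (o² + o) + o = (o + o²) + o = o² + 2*o)
p(-1622) - q(T(-13)) = (-724 - 1622) - √(7 - 13)*(2 + √(7 - 13)) = -2346 - √(-6)*(2 + √(-6)) = -2346 - I*√6*(2 + I*√6)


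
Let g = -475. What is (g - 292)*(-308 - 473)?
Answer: 599027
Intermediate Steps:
(g - 292)*(-308 - 473) = (-475 - 292)*(-308 - 473) = -767*(-781) = 599027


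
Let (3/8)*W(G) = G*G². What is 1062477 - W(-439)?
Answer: 680023583/3 ≈ 2.2667e+8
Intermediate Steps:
W(G) = 8*G³/3 (W(G) = 8*(G*G²)/3 = 8*G³/3)
1062477 - W(-439) = 1062477 - 8*(-439)³/3 = 1062477 - 8*(-84604519)/3 = 1062477 - 1*(-676836152/3) = 1062477 + 676836152/3 = 680023583/3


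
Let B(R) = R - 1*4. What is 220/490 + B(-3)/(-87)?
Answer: 2257/4263 ≈ 0.52944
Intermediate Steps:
B(R) = -4 + R (B(R) = R - 4 = -4 + R)
220/490 + B(-3)/(-87) = 220/490 + (-4 - 3)/(-87) = 220*(1/490) - 7*(-1/87) = 22/49 + 7/87 = 2257/4263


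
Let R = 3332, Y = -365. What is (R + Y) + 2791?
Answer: 5758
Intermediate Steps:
(R + Y) + 2791 = (3332 - 365) + 2791 = 2967 + 2791 = 5758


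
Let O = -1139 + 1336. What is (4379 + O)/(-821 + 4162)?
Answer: 352/257 ≈ 1.3696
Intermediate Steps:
O = 197
(4379 + O)/(-821 + 4162) = (4379 + 197)/(-821 + 4162) = 4576/3341 = 4576*(1/3341) = 352/257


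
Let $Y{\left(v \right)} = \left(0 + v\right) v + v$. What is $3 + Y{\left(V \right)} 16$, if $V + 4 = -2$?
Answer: $483$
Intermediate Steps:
$V = -6$ ($V = -4 - 2 = -6$)
$Y{\left(v \right)} = v + v^{2}$ ($Y{\left(v \right)} = v v + v = v^{2} + v = v + v^{2}$)
$3 + Y{\left(V \right)} 16 = 3 + - 6 \left(1 - 6\right) 16 = 3 + \left(-6\right) \left(-5\right) 16 = 3 + 30 \cdot 16 = 3 + 480 = 483$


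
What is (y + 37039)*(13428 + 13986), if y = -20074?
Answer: 465078510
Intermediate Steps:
(y + 37039)*(13428 + 13986) = (-20074 + 37039)*(13428 + 13986) = 16965*27414 = 465078510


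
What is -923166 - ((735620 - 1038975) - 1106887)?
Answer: 487076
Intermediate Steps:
-923166 - ((735620 - 1038975) - 1106887) = -923166 - (-303355 - 1106887) = -923166 - 1*(-1410242) = -923166 + 1410242 = 487076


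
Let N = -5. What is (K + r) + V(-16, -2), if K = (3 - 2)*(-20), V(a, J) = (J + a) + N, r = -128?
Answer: -171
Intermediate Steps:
V(a, J) = -5 + J + a (V(a, J) = (J + a) - 5 = -5 + J + a)
K = -20 (K = 1*(-20) = -20)
(K + r) + V(-16, -2) = (-20 - 128) + (-5 - 2 - 16) = -148 - 23 = -171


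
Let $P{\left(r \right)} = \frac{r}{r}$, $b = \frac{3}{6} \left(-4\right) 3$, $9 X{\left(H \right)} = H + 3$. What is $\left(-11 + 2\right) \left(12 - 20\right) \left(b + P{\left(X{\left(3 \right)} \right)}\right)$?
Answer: $-360$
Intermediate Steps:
$X{\left(H \right)} = \frac{1}{3} + \frac{H}{9}$ ($X{\left(H \right)} = \frac{H + 3}{9} = \frac{3 + H}{9} = \frac{1}{3} + \frac{H}{9}$)
$b = -6$ ($b = 3 \cdot \frac{1}{6} \left(-4\right) 3 = \frac{1}{2} \left(-4\right) 3 = \left(-2\right) 3 = -6$)
$P{\left(r \right)} = 1$
$\left(-11 + 2\right) \left(12 - 20\right) \left(b + P{\left(X{\left(3 \right)} \right)}\right) = \left(-11 + 2\right) \left(12 - 20\right) \left(-6 + 1\right) = \left(-9\right) \left(-8\right) \left(-5\right) = 72 \left(-5\right) = -360$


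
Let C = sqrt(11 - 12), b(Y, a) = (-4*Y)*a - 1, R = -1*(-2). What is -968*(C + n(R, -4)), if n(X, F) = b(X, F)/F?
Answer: 7502 - 968*I ≈ 7502.0 - 968.0*I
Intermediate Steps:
R = 2
b(Y, a) = -1 - 4*Y*a (b(Y, a) = -4*Y*a - 1 = -1 - 4*Y*a)
n(X, F) = (-1 - 4*F*X)/F (n(X, F) = (-1 - 4*X*F)/F = (-1 - 4*F*X)/F)
C = I (C = sqrt(-1) = I ≈ 1.0*I)
-968*(C + n(R, -4)) = -968*(I + (-1/(-4) - 4*2)) = -968*(I + (-1*(-1/4) - 8)) = -968*(I + (1/4 - 8)) = -968*(I - 31/4) = -968*(-31/4 + I) = 7502 - 968*I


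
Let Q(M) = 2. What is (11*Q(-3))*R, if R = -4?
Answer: -88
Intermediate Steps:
(11*Q(-3))*R = (11*2)*(-4) = 22*(-4) = -88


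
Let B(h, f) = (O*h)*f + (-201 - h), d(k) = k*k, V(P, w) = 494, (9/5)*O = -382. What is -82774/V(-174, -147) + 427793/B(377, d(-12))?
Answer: -476954179997/2845859406 ≈ -167.60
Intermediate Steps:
O = -1910/9 (O = (5/9)*(-382) = -1910/9 ≈ -212.22)
d(k) = k²
B(h, f) = -201 - h - 1910*f*h/9 (B(h, f) = (-1910*h/9)*f + (-201 - h) = -1910*f*h/9 + (-201 - h) = -201 - h - 1910*f*h/9)
-82774/V(-174, -147) + 427793/B(377, d(-12)) = -82774/494 + 427793/(-201 - 1*377 - 1910/9*(-12)²*377) = -82774*1/494 + 427793/(-201 - 377 - 1910/9*144*377) = -41387/247 + 427793/(-201 - 377 - 11521120) = -41387/247 + 427793/(-11521698) = -41387/247 + 427793*(-1/11521698) = -41387/247 - 427793/11521698 = -476954179997/2845859406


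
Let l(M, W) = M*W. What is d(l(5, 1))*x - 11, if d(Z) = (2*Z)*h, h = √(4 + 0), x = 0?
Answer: -11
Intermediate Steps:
h = 2 (h = √4 = 2)
d(Z) = 4*Z (d(Z) = (2*Z)*2 = 4*Z)
d(l(5, 1))*x - 11 = (4*(5*1))*0 - 11 = (4*5)*0 - 11 = 20*0 - 11 = 0 - 11 = -11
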